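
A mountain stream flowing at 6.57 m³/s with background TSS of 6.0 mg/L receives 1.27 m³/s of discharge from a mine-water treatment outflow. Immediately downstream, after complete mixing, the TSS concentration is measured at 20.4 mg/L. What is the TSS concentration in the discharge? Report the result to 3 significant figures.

Mass balance: 6.570·6.000 + 1.270·Cₑ = 7.840·20.40
→ Cₑ = (7.840·20.40 − 6.570·6.000) / 1.270 = 94.89 mg/L.

94.9 mg/L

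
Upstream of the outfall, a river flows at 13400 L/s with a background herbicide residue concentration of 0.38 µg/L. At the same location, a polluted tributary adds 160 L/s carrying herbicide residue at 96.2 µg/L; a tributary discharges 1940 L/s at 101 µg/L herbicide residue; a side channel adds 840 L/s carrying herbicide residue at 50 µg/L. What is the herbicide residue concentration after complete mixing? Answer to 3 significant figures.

15.8 µg/L

Mass balance: C = (13400·0.3800 + 160.0·96.20 + 1940·101.0 + 840.0·50.00) / 16340 = 258400/16340 = 15.82 µg/L.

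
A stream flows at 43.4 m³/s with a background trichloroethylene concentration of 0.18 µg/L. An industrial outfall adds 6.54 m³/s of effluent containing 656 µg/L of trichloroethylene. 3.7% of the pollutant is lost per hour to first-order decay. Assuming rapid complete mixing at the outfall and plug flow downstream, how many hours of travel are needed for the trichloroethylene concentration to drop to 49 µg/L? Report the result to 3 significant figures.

Conservation of mass: C = (43.40·0.1800 + 6.540·656.0) / 49.94 = 4298/49.94 = 86.06 µg/L.
3.7%/h lost → k = −ln(1 − 0.037) = 0.03770 h⁻¹.
86.06·exp(−k·t) = 49 → t = ln(86.06/49)/k = 53780 s = 14.94 h.

14.9 h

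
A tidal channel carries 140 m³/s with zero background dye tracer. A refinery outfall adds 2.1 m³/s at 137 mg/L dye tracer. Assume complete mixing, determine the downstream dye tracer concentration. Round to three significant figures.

2.02 mg/L

Flow-weighted average: C = (140.0·0 + 2.100·137.0) / 142.1 = 287.7/142.1 = 2.025 mg/L.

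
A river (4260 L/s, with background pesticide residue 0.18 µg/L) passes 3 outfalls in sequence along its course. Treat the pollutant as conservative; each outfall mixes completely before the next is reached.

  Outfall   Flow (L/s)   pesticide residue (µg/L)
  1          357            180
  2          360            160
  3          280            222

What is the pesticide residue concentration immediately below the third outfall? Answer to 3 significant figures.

Outfall 1: combined Q = 4617 L/s; C = (4260·0.1800 + 357.0·180.0)/4617 = 14.08 µg/L.
Outfall 2: combined Q = 4977 L/s; C = (4617·14.08 + 360.0·160.0)/4977 = 24.64 µg/L.
Outfall 3: combined Q = 5257 L/s; C = (4977·24.64 + 280.0·222.0)/5257 = 35.15 µg/L.

35.2 µg/L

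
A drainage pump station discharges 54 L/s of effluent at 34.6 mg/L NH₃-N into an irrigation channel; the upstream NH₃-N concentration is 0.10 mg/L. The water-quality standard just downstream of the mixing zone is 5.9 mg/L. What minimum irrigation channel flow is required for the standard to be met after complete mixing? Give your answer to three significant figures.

Set C_mix = 5.9: (Q·0.1000 + 54.00·34.60) / (Q + 54.00) = 5.9
→ Q = 54.00·(34.60 − 5.9)/(5.9 − 0.1000) = 267.2 L/s.

267 L/s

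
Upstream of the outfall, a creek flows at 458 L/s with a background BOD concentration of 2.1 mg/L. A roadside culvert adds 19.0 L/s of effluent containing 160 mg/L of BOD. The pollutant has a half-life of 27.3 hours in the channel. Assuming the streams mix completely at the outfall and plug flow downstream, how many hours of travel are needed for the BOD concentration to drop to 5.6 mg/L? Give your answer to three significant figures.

Mixed concentration C = ΣQC/ΣQ = (458.0·2.100 + 19.00·160.0) / 477.0 = 4002/477.0 = 8.390 mg/L.
Half-life 27.3 h → k = ln 2 / 27.3 = 0.02539 h⁻¹ = 0.6094 d⁻¹.
8.390·exp(−k·t) = 5.6 → t = ln(8.390/5.6)/k = 57310 s = 15.92 h.

15.9 h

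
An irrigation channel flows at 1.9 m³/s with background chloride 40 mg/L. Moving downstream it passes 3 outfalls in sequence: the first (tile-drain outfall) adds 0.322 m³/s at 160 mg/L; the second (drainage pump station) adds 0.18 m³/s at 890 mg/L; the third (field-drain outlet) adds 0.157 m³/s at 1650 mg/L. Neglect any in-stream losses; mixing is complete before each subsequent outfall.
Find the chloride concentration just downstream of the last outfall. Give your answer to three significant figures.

214 mg/L

Outfall 1: combined Q = 2.222 m³/s; C = (1.900·40.00 + 0.3220·160.0)/2.222 = 57.39 mg/L.
Outfall 2: combined Q = 2.402 m³/s; C = (2.222·57.39 + 0.1800·890.0)/2.402 = 119.8 mg/L.
Outfall 3: combined Q = 2.559 m³/s; C = (2.402·119.8 + 0.1570·1650)/2.559 = 213.7 mg/L.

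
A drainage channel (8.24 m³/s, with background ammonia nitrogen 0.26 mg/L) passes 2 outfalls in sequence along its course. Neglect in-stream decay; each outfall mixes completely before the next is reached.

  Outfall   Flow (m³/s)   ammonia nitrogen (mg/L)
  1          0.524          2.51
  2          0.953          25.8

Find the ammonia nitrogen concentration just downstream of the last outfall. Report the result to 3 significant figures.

Outfall 1: combined Q = 8.764 m³/s; C = (8.240·0.2600 + 0.5240·2.510)/8.764 = 0.3945 mg/L.
Outfall 2: combined Q = 9.717 m³/s; C = (8.764·0.3945 + 0.9530·25.80)/9.717 = 2.886 mg/L.

2.89 mg/L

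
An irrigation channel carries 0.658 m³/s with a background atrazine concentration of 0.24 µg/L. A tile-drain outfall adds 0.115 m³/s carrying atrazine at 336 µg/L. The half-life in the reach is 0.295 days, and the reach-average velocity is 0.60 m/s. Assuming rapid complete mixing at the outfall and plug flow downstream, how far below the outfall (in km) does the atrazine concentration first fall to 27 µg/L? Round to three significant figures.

13.7 km

Mass balance: C = (0.6580·0.2400 + 0.1150·336.0) / 0.7730 = 38.80/0.7730 = 50.19 µg/L.
Half-life 0.295 d → k = ln 2 / 0.295 = 2.350 d⁻¹.
Set 50.19·exp(−k·t) = 27 → t = ln(50.19/27)/k = 22800 s = 6.333 h.
Distance = v·t = 0.60·22800 = 13680 m = 13.68 km.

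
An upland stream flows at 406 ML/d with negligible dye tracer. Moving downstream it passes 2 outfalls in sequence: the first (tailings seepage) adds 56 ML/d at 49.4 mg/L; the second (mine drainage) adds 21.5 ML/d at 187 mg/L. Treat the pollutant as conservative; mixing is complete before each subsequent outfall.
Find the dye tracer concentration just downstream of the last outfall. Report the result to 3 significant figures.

After outfall 1: Q = 406.0 + 56.00 = 462.0 ML/d; C = (406.0·0 + 56.00·49.40)/462.0 = 5.988 mg/L.
After outfall 2: Q = 462.0 + 21.50 = 483.5 ML/d; C = (462.0·5.988 + 21.50·187.0)/483.5 = 14.04 mg/L.

14.0 mg/L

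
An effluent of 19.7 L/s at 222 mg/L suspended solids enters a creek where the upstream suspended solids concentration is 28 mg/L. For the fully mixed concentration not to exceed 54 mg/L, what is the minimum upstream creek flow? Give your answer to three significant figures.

Set C_mix = 54: (Q·28.00 + 19.70·222.0) / (Q + 19.70) = 54
→ Q = 19.70·(222.0 − 54)/(54 − 28.00) = 127.3 L/s.

127 L/s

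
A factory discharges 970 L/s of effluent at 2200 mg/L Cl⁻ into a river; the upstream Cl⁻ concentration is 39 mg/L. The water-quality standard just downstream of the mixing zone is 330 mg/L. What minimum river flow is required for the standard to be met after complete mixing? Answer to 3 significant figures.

6230 L/s

Set C_mix = 330: (Q·39.00 + 970.0·2200) / (Q + 970.0) = 330
→ Q = 970.0·(2200 − 330)/(330 − 39.00) = 6233 L/s.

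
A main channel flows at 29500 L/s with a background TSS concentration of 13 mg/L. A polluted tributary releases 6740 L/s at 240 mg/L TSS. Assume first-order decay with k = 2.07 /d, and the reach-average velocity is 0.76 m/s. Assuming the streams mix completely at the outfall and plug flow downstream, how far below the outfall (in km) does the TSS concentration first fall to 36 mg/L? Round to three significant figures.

13.6 km

Mixed concentration C = ΣQC/ΣQ = (29500·13.00 + 6740·240.0) / 36240 = 2001000/36240 = 55.22 mg/L.
Set 55.22·exp(−k·t) = 36 → t = ln(55.22/36)/k = 17850 s = 4.960 h.
Distance = v·t = 0.76·17850 = 13570 m = 13.57 km.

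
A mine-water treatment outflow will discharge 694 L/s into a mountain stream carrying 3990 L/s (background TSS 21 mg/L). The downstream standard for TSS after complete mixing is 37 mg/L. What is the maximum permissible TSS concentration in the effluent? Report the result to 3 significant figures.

At the limit, (Qr·Cr + Qe·Cₑ)/(Qr + Qe) = 37:
Cₑ = (4684·37 − 3990·21.00) / 694.0 = 129.0 mg/L.

129 mg/L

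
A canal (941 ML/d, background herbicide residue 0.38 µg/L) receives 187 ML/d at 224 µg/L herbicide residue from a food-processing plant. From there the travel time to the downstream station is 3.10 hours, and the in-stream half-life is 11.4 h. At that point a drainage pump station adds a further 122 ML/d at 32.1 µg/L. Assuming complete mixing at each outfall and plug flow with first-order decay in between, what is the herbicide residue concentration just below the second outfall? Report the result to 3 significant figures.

31.1 µg/L

After mixing, C = (941.0·0.3800 + 187.0·224.0) / 1128 = 42250/1128 = 37.45 µg/L; combined flow 1128 ML/d.
Half-life 11.4 h → k = ln 2 / 11.4 = 0.06080 h⁻¹ = 1.459 d⁻¹.
Decay over the reach: 37.45·exp(−kt) = 37.45·0.8282 = 31.02 µg/L.
At the second outfall, C = (1128·31.02 + 122.0·32.10) / (1128 + 122.0) = 31.12 µg/L.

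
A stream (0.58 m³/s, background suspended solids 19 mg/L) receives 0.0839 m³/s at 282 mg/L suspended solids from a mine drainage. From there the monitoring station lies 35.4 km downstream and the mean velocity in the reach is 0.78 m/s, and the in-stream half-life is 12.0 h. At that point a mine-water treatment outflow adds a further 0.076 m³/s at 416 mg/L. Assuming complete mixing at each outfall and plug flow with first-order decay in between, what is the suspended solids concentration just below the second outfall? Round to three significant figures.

Mass balance: C = (0.5800·19.00 + 0.08390·282.0) / 0.6639 = 34.68/0.6639 = 52.24 mg/L; combined flow 0.6639 m³/s.
Travel time t = 35.4·1000 / 0.78 = 45380 s = 12.61 h.
Half-life 12.0 h → k = ln 2 / 12.0 = 0.05776 h⁻¹ = 1.386 d⁻¹.
First-order decay: C = 52.24·exp(−k·t) = 52.24·0.4828 = 25.22 mg/L.
At the second outfall, C = (0.6639·25.22 + 0.07600·416.0) / (0.6639 + 0.07600) = 65.36 mg/L.

65.4 mg/L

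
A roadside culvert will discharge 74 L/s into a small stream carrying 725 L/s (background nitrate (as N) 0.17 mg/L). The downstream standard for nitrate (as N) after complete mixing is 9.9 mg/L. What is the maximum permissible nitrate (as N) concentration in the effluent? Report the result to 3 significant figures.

At the limit, (Qr·Cr + Qe·Cₑ)/(Qr + Qe) = 9.9:
Cₑ = (799.0·9.9 − 725.0·0.1700) / 74.00 = 105.2 mg/L.

105 mg/L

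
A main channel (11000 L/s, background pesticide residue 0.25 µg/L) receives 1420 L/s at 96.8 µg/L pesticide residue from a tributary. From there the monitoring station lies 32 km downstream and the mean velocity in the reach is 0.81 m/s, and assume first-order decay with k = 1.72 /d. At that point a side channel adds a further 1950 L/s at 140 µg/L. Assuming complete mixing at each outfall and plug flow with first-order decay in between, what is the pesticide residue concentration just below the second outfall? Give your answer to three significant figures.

Mass balance: C = (11000·0.2500 + 1420·96.80) / 12420 = 140200/12420 = 11.29 µg/L; combined flow 12420 L/s.
Travel time t = 32·1000 / 0.81 = 39510 s = 10.97 h.
After decay, C = 11.29 × e^(−kt) = 11.29 × 0.4555 = 5.141 µg/L.
At the second outfall, C = (12420·5.141 + 1950·140.0) / (12420 + 1950) = 23.44 µg/L.

23.4 µg/L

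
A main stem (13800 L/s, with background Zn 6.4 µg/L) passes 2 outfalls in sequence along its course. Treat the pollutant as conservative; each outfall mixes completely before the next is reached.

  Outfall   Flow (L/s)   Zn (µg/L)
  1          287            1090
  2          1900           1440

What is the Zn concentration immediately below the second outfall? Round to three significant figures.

Below outfall 1: Q → 14090 L/s, C = (13800·6.400 + 287.0·1090)/14090 = 28.48 µg/L.
Below outfall 2: Q → 15990 L/s, C = (14090·28.48 + 1900·1440)/15990 = 196.2 µg/L.

196 µg/L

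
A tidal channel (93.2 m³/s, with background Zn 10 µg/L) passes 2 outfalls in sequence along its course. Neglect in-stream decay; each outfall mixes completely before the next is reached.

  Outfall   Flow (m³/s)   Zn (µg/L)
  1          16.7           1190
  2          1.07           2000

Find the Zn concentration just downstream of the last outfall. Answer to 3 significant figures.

207 µg/L

After outfall 1: Q = 93.20 + 16.70 = 109.9 m³/s; C = (93.20·10.00 + 16.70·1190)/109.9 = 189.3 µg/L.
After outfall 2: Q = 109.9 + 1.070 = 111.0 m³/s; C = (109.9·189.3 + 1.070·2000)/111.0 = 206.8 µg/L.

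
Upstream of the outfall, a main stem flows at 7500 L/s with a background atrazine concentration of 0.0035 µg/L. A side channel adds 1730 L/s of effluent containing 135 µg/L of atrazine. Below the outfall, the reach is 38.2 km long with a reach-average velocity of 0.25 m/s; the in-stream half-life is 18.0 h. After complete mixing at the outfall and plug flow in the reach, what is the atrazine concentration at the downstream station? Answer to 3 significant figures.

Mixed concentration C = ΣQC/ΣQ = (7500·0.003500 + 1730·135.0) / 9230 = 233600/9230 = 25.31 µg/L.
Travel time t = 38.2·1000 / 0.25 = 152800 s = 42.44 h.
Half-life 18.0 h → k = ln 2 / 18.0 = 0.03851 h⁻¹ = 0.9242 d⁻¹.
After decay, C = 25.31 × e^(−kt) = 25.31 × 0.1951 = 4.936 µg/L.

4.94 µg/L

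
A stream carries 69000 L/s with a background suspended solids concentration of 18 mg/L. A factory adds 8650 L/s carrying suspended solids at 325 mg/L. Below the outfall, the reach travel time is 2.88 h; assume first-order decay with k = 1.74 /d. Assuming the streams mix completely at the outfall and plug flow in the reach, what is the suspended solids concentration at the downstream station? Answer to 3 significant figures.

Mass balance: C = (69000·18.00 + 8650·325.0) / 77650 = 4053000/77650 = 52.20 mg/L.
First-order decay: C = 52.20·exp(−k·t) = 52.20·0.8116 = 42.36 mg/L.

42.4 mg/L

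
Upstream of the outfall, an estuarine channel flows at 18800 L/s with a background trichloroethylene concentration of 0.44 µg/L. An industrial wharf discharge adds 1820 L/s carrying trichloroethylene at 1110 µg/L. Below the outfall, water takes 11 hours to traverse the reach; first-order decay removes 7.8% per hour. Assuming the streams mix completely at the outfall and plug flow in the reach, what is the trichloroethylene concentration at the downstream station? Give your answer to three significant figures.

40.3 µg/L

Mass balance: C = (18800·0.4400 + 1820·1110) / 20620 = 2028000/20620 = 98.37 µg/L.
7.8%/h lost → k = −ln(1 − 0.078) = 0.08121 h⁻¹.
Applying C = C₀e^(−kt): 98.37 × 0.4093 = 40.26 µg/L.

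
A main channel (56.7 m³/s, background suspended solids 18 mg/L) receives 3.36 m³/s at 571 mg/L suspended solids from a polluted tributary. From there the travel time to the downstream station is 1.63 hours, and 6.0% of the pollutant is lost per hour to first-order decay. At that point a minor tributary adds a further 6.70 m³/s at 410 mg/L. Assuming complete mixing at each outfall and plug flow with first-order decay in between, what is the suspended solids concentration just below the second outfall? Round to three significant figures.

Conservation of mass: C = (56.70·18.00 + 3.360·571.0) / 60.06 = 2939/60.06 = 48.94 mg/L; combined flow 60.06 m³/s.
6.0%/h lost → k = −ln(1 − 0.06) = 0.06188 h⁻¹.
First-order decay: C = 48.94·exp(−k·t) = 48.94·0.9041 = 44.24 mg/L.
At the second outfall, C = (60.06·44.24 + 6.700·410.0) / (60.06 + 6.700) = 80.95 mg/L.

80.9 mg/L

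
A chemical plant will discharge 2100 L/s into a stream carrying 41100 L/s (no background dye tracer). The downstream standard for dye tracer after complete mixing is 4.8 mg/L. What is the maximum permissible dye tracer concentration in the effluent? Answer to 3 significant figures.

At the limit, (Qr·Cr + Qe·Cₑ)/(Qr + Qe) = 4.8:
Cₑ = (43200·4.8 − 41100·0) / 2100 = 98.74 mg/L.

98.7 mg/L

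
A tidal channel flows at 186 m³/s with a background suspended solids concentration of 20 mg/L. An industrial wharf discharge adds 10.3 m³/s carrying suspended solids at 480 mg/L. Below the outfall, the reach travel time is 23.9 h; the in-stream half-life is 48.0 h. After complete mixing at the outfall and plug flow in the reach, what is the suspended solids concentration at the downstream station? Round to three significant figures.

31.3 mg/L

After mixing, C = (186.0·20.00 + 10.30·480.0) / 196.3 = 8664/196.3 = 44.14 mg/L.
Half-life 48.0 h → k = ln 2 / 48.0 = 0.01444 h⁻¹ = 0.3466 d⁻¹.
Decay over the reach: 44.14·exp(−kt) = 44.14·0.7081 = 31.25 mg/L.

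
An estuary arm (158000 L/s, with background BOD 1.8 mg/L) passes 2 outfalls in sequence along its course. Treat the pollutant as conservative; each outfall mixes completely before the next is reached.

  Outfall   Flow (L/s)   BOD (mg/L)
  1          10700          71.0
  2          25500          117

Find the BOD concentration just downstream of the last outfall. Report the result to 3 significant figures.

Outfall 1: combined Q = 168700 L/s; C = (158000·1.800 + 10700·71.00)/168700 = 6.189 mg/L.
Outfall 2: combined Q = 194200 L/s; C = (168700·6.189 + 25500·117.0)/194200 = 20.74 mg/L.

20.7 mg/L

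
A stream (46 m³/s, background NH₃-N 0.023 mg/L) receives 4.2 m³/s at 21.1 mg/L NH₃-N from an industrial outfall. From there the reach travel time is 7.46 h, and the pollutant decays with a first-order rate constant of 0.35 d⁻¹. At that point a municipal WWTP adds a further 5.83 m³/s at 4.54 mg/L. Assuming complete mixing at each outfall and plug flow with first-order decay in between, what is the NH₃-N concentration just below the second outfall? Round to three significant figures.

Conservation of mass: C = (46.00·0.02300 + 4.200·21.10) / 50.20 = 89.68/50.20 = 1.786 mg/L; combined flow 50.20 m³/s.
Decay over the reach: 1.786·exp(−kt) = 1.786·0.8969 = 1.602 mg/L.
Second outfall: C = (50.20·1.602 + 5.830·4.540)/56.03 = 1.908 mg/L.

1.91 mg/L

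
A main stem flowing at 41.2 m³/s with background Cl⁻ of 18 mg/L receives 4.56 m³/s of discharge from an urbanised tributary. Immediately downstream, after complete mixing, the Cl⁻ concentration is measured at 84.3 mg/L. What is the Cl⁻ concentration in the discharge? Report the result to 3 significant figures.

683 mg/L

Mass balance: 41.20·18.00 + 4.560·Cₑ = 45.76·84.30
→ Cₑ = (45.76·84.30 − 41.20·18.00) / 4.560 = 683.3 mg/L.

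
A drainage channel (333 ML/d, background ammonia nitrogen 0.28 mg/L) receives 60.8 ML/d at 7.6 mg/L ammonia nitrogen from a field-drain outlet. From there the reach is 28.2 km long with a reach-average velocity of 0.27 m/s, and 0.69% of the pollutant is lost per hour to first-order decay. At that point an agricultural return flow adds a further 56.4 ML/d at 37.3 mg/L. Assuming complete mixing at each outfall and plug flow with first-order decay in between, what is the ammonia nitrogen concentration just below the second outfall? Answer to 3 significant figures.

5.68 mg/L

Mixed concentration C = ΣQC/ΣQ = (333.0·0.2800 + 60.80·7.600) / 393.8 = 555.3/393.8 = 1.410 mg/L; combined flow 393.8 ML/d.
Travel time t = 28.2·1000 / 0.27 = 104400 s = 29.01 h.
0.69%/h lost → k = −ln(1 − 0.0069) = 0.006924 h⁻¹.
First-order decay: C = 1.410·exp(−k·t) = 1.410·0.8180 = 1.154 mg/L.
At the second outfall, C = (393.8·1.154 + 56.40·37.30) / (393.8 + 56.40) = 5.682 mg/L.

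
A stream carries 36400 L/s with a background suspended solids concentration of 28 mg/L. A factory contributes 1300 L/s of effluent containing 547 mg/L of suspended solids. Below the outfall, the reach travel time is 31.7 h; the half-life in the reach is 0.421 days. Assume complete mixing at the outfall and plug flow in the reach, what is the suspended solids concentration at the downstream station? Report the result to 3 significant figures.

5.22 mg/L

Flow-weighted average: C = (36400·28.00 + 1300·547.0) / 37700 = 1730000/37700 = 45.90 mg/L.
Half-life 0.421 d → k = ln 2 / 0.421 = 1.646 d⁻¹.
Decay over the reach: 45.90·exp(−kt) = 45.90·0.1136 = 5.216 mg/L.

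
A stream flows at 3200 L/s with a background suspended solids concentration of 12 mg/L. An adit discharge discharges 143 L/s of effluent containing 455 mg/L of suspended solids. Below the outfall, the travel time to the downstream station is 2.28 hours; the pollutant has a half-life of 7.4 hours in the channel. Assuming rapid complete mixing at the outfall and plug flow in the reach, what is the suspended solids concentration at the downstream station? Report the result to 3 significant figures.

25.0 mg/L

Mixed concentration C = ΣQC/ΣQ = (3200·12.00 + 143.0·455.0) / 3343 = 103500/3343 = 30.95 mg/L.
Half-life 7.4 h → k = ln 2 / 7.4 = 0.09367 h⁻¹ = 2.248 d⁻¹.
First-order decay: C = 30.95·exp(−k·t) = 30.95·0.8077 = 25.00 mg/L.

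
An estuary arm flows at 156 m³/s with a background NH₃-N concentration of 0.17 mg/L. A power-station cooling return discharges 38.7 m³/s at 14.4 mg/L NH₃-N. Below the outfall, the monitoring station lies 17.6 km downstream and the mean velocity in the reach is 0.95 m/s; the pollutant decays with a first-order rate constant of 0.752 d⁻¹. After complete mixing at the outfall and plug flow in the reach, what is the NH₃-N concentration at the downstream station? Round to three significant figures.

After mixing, C = (156.0·0.1700 + 38.70·14.40) / 194.7 = 583.8/194.7 = 2.998 mg/L.
Travel time t = 17.6·1000 / 0.95 = 18530 s = 5.146 h.
Applying C = C₀e^(−kt): 2.998 × 0.8511 = 2.552 mg/L.

2.55 mg/L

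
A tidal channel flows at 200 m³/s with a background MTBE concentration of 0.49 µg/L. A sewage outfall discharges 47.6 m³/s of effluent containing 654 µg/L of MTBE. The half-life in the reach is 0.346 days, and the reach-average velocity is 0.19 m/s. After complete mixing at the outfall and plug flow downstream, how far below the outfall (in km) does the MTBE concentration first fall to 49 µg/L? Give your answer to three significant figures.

7.75 km

Mass balance: C = (200.0·0.4900 + 47.60·654.0) / 247.6 = 31230/247.6 = 126.1 µg/L.
Half-life 0.346 d → k = ln 2 / 0.346 = 2.003 d⁻¹.
Set 126.1·exp(−k·t) = 49 → t = ln(126.1/49)/k = 40780 s = 11.33 h.
Distance = v·t = 0.19·40780 = 7747 m = 7.747 km.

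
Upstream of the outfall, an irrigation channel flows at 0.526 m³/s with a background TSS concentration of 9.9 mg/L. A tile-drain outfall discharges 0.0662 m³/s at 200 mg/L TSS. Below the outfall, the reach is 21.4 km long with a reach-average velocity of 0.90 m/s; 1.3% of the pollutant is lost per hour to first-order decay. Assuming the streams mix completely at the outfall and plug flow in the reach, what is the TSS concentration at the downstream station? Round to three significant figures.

28.6 mg/L

Mixed concentration C = ΣQC/ΣQ = (0.5260·9.900 + 0.06620·200.0) / 0.5922 = 18.45/0.5922 = 31.15 mg/L.
Travel time t = 21.4·1000 / 0.90 = 23780 s = 6.605 h.
1.3%/h lost → k = −ln(1 − 0.013) = 0.01309 h⁻¹.
First-order decay: C = 31.15·exp(−k·t) = 31.15·0.9172 = 28.57 mg/L.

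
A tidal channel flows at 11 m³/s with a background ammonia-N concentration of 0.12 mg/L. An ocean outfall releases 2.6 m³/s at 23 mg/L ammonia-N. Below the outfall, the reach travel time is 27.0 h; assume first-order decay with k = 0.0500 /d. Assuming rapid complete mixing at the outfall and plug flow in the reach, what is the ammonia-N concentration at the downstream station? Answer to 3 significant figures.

Conservation of mass: C = (11.00·0.1200 + 2.600·23.00) / 13.60 = 61.12/13.60 = 4.494 mg/L.
First-order decay: C = 4.494·exp(−k·t) = 4.494·0.9453 = 4.248 mg/L.

4.25 mg/L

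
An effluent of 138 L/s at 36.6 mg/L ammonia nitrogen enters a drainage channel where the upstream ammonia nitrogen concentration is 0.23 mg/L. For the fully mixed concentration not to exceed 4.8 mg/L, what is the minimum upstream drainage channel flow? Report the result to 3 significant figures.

960 L/s

Set C_mix = 4.8: (Q·0.2300 + 138.0·36.60) / (Q + 138.0) = 4.8
→ Q = 138.0·(36.60 − 4.8)/(4.8 − 0.2300) = 960.3 L/s.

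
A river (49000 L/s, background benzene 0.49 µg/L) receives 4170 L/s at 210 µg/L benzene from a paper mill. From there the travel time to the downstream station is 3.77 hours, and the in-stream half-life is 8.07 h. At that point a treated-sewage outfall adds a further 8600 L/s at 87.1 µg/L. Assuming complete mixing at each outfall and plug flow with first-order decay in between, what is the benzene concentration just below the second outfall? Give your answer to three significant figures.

After mixing, C = (49000·0.4900 + 4170·210.0) / 53170 = 899700/53170 = 16.92 µg/L; combined flow 53170 L/s.
Half-life 8.07 h → k = ln 2 / 8.07 = 0.08589 h⁻¹ = 2.061 d⁻¹.
Applying C = C₀e^(−kt): 16.92 × 0.7234 = 12.24 µg/L.
Second outfall: C = (53170·12.24 + 8600·87.10)/61770 = 22.66 µg/L.

22.7 µg/L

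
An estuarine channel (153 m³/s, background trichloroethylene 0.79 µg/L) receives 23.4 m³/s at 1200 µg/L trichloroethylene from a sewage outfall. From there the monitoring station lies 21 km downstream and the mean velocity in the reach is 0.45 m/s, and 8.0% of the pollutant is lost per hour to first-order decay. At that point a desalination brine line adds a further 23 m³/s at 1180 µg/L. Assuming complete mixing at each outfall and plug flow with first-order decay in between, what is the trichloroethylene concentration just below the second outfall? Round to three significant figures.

184 µg/L

Mass balance: C = (153.0·0.7900 + 23.40·1200) / 176.4 = 28200/176.4 = 159.9 µg/L; combined flow 176.4 m³/s.
Travel time t = 21·1000 / 0.45 = 46670 s = 12.96 h.
8.0%/h lost → k = −ln(1 − 0.08) = 0.08338 h⁻¹.
Decay over the reach: 159.9·exp(−kt) = 159.9·0.3393 = 54.24 µg/L.
At the second outfall, C = (176.4·54.24 + 23.00·1180) / (176.4 + 23.00) = 184.1 µg/L.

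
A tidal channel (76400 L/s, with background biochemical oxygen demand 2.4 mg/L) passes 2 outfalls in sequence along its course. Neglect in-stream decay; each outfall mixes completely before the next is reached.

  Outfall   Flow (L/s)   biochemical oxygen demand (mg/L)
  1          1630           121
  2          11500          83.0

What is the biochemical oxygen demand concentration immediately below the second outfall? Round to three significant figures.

Outfall 1: combined Q = 78030 L/s; C = (76400·2.400 + 1630·121.0)/78030 = 4.877 mg/L.
Outfall 2: combined Q = 89530 L/s; C = (78030·4.877 + 11500·83.00)/89530 = 14.91 mg/L.

14.9 mg/L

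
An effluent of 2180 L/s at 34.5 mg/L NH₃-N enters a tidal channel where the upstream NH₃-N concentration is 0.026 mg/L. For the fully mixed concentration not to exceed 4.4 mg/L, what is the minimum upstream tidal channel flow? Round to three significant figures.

Set C_mix = 4.4: (Q·0.02600 + 2180·34.50) / (Q + 2180) = 4.4
→ Q = 2180·(34.50 − 4.4)/(4.4 − 0.02600) = 15000 L/s.

15000 L/s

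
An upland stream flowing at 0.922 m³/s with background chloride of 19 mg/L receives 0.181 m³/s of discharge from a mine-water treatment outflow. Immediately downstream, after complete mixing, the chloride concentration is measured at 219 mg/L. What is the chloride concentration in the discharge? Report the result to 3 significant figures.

1240 mg/L

Mass balance: 0.9220·19.00 + 0.1810·Cₑ = 1.103·219.0
→ Cₑ = (1.103·219.0 − 0.9220·19.00) / 0.1810 = 1238 mg/L.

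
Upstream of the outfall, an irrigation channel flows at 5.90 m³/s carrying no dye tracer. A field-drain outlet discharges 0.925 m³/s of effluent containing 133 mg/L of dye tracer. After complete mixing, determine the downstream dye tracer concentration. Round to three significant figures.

18.0 mg/L

Mass balance: C = (5.900·0 + 0.9250·133.0) / 6.825 = 123.0/6.825 = 18.03 mg/L.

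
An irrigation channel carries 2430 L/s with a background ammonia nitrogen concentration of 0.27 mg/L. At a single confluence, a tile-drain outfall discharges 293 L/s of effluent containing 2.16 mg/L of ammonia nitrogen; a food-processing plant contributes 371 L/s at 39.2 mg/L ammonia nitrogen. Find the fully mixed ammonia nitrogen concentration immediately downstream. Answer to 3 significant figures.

5.12 mg/L

Mass balance: C = (2430·0.2700 + 293.0·2.160 + 371.0·39.20) / 3094 = 15830/3094 = 5.117 mg/L.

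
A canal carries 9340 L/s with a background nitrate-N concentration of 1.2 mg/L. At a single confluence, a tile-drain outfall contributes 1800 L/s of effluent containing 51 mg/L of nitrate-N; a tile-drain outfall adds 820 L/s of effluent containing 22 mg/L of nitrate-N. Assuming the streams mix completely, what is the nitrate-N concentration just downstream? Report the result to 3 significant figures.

10.1 mg/L

Mass balance: C = (9340·1.200 + 1800·51.00 + 820.0·22.00) / 11960 = 121000/11960 = 10.12 mg/L.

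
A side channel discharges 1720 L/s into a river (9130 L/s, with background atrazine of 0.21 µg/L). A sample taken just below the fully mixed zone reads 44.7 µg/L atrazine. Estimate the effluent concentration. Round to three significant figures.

Mass balance: 9130·0.2100 + 1720·Cₑ = 10850·44.70
→ Cₑ = (10850·44.70 − 9130·0.2100) / 1720 = 280.9 µg/L.

281 µg/L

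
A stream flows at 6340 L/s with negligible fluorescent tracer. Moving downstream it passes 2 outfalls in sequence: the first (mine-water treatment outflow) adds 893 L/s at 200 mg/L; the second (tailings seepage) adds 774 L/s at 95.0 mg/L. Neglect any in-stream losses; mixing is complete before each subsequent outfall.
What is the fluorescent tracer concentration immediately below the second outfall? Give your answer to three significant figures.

Outfall 1: combined Q = 7233 L/s; C = (6340·0 + 893.0·200.0)/7233 = 24.69 mg/L.
Outfall 2: combined Q = 8007 L/s; C = (7233·24.69 + 774.0·95.00)/8007 = 31.49 mg/L.

31.5 mg/L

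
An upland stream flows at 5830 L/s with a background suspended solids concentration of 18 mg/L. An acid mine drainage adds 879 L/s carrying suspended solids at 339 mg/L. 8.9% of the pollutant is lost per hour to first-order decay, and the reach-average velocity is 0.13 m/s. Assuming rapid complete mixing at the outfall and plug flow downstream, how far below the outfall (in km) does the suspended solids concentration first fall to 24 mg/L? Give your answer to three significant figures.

4.61 km

Flow-weighted average: C = (5830·18.00 + 879.0·339.0) / 6709 = 402900/6709 = 60.06 mg/L.
8.9%/h lost → k = −ln(1 − 0.089) = 0.09321 h⁻¹.
Set 60.06·exp(−k·t) = 24 → t = ln(60.06/24)/k = 35430 s = 9.840 h.
Distance = v·t = 0.13·35430 = 4605 m = 4.605 km.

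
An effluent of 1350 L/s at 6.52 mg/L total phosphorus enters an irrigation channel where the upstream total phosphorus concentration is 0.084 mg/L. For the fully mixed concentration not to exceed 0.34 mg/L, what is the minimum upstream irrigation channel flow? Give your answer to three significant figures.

32600 L/s

Set C_mix = 0.34: (Q·0.08400 + 1350·6.520) / (Q + 1350) = 0.34
→ Q = 1350·(6.520 − 0.34)/(0.34 − 0.08400) = 32590 L/s.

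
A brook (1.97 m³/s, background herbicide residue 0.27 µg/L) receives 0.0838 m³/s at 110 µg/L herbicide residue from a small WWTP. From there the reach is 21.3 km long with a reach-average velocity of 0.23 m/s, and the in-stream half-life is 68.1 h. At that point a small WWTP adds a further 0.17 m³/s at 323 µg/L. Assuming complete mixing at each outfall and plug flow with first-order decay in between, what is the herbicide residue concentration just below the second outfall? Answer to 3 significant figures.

28.1 µg/L

Mass balance: C = (1.970·0.2700 + 0.08380·110.0) / 2.054 = 9.750/2.054 = 4.747 µg/L; combined flow 2.054 m³/s.
Travel time t = 21.3·1000 / 0.23 = 92610 s = 25.72 h.
Half-life 68.1 h → k = ln 2 / 68.1 = 0.01018 h⁻¹ = 0.2443 d⁻¹.
Applying C = C₀e^(−kt): 4.747 × 0.7696 = 3.654 µg/L.
Second outfall: C = (2.054·3.654 + 0.1700·323.0)/2.224 = 28.07 µg/L.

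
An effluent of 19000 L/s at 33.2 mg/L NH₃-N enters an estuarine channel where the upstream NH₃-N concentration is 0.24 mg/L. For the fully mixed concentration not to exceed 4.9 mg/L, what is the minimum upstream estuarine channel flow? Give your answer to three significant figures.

115000 L/s

Set C_mix = 4.9: (Q·0.2400 + 19000·33.20) / (Q + 19000) = 4.9
→ Q = 19000·(33.20 − 4.9)/(4.9 − 0.2400) = 115400 L/s.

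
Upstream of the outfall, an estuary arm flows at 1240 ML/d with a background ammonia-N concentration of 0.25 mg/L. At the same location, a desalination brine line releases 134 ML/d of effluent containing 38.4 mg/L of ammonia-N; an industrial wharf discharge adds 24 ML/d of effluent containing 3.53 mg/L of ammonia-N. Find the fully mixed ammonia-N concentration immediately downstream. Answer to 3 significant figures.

Mass balance: C = (1240·0.2500 + 134.0·38.40 + 24.00·3.530) / 1398 = 5540/1398 = 3.963 mg/L.

3.96 mg/L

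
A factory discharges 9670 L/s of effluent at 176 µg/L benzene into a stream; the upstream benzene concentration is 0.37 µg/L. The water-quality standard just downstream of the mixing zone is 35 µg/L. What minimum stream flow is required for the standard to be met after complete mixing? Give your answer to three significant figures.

39400 L/s

Set C_mix = 35: (Q·0.3700 + 9670·176.0) / (Q + 9670) = 35
→ Q = 9670·(176.0 − 35)/(35 − 0.3700) = 39370 L/s.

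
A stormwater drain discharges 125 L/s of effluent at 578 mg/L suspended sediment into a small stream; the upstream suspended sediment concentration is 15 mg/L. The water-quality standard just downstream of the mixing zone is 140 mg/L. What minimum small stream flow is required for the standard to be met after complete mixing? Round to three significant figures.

Set C_mix = 140: (Q·15.00 + 125.0·578.0) / (Q + 125.0) = 140
→ Q = 125.0·(578.0 − 140)/(140 − 15.00) = 438.0 L/s.

438 L/s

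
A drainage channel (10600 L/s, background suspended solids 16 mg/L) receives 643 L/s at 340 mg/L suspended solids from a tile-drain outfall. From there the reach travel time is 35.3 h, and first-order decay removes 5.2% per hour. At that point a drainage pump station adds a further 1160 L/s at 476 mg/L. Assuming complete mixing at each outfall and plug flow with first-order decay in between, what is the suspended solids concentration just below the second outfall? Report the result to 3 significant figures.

Mixed concentration C = ΣQC/ΣQ = (10600·16.00 + 643.0·340.0) / 11240 = 388200/11240 = 34.53 mg/L; combined flow 11240 L/s.
5.2%/h lost → k = −ln(1 − 0.052) = 0.05340 h⁻¹.
First-order decay: C = 34.53·exp(−k·t) = 34.53·0.1518 = 5.242 mg/L.
At the second outfall, C = (11240·5.242 + 1160·476.0) / (11240 + 1160) = 49.27 mg/L.

49.3 mg/L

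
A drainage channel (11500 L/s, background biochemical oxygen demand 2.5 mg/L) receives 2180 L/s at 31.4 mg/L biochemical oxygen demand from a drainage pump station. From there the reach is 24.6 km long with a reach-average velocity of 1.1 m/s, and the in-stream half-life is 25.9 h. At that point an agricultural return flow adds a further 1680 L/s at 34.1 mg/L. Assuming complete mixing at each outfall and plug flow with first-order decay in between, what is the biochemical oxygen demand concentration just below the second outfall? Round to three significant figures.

Conservation of mass: C = (11500·2.500 + 2180·31.40) / 13680 = 97200/13680 = 7.105 mg/L; combined flow 13680 L/s.
Travel time t = 24.6·1000 / 1.1 = 22360 s = 6.212 h.
Half-life 25.9 h → k = ln 2 / 25.9 = 0.02676 h⁻¹ = 0.6423 d⁻¹.
Decay over the reach: 7.105·exp(−kt) = 7.105·0.8468 = 6.017 mg/L.
Second outfall: C = (13680·6.017 + 1680·34.10)/15360 = 9.089 mg/L.

9.09 mg/L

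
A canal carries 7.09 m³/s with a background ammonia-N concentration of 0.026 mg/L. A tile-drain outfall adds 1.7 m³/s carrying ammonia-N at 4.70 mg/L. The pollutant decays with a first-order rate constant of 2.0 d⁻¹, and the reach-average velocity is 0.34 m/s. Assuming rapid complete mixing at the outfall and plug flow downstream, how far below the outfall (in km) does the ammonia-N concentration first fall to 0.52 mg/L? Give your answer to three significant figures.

8.54 km

Mixed concentration C = ΣQC/ΣQ = (7.090·0.02600 + 1.700·4.700) / 8.790 = 8.174/8.790 = 0.9300 mg/L.
Set 0.9300·exp(−k·t) = 0.52 → t = ln(0.9300/0.52)/k = 25110 s = 6.976 h.
Distance = v·t = 0.34·25110 = 8538 m = 8.538 km.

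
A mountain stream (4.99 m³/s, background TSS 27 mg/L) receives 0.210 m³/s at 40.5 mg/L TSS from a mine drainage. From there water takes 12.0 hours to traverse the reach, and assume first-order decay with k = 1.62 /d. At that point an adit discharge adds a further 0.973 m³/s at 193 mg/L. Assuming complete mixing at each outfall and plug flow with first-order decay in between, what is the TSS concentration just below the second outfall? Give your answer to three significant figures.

40.7 mg/L

Mass balance: C = (4.990·27.00 + 0.2100·40.50) / 5.200 = 143.2/5.200 = 27.55 mg/L; combined flow 5.200 m³/s.
Applying C = C₀e^(−kt): 27.55 × 0.4449 = 12.25 mg/L.
Second outfall: C = (5.200·12.25 + 0.9730·193.0)/6.173 = 40.74 mg/L.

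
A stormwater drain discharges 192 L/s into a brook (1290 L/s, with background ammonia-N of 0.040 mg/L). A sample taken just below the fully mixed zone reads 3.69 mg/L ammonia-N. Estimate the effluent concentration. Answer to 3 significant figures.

28.2 mg/L

Mass balance: 1290·0.04000 + 192.0·Cₑ = 1482·3.690
→ Cₑ = (1482·3.690 − 1290·0.04000) / 192.0 = 28.21 mg/L.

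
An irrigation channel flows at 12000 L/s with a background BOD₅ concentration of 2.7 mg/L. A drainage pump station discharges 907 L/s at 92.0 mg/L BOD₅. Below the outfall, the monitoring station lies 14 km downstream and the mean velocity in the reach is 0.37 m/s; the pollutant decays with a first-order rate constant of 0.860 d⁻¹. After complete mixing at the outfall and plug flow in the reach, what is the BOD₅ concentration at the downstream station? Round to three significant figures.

Flow-weighted average: C = (12000·2.700 + 907.0·92.00) / 12910 = 115800/12910 = 8.975 mg/L.
Travel time t = 14·1000 / 0.37 = 37840 s = 10.51 h.
Decay over the reach: 8.975·exp(−kt) = 8.975·0.6862 = 6.159 mg/L.

6.16 mg/L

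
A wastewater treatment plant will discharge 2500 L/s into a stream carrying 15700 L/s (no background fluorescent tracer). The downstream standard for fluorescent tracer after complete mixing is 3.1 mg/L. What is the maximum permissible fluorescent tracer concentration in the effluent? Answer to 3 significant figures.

At the limit, (Qr·Cr + Qe·Cₑ)/(Qr + Qe) = 3.1:
Cₑ = (18200·3.1 − 15700·0) / 2500 = 22.57 mg/L.

22.6 mg/L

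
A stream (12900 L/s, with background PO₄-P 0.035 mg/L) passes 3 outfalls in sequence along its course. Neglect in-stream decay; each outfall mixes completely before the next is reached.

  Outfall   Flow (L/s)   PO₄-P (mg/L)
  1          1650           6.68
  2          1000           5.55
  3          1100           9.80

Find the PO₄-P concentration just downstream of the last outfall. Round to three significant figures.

1.67 mg/L

Below outfall 1: Q → 14550 L/s, C = (12900·0.03500 + 1650·6.680)/14550 = 0.7886 mg/L.
Below outfall 2: Q → 15550 L/s, C = (14550·0.7886 + 1000·5.550)/15550 = 1.095 mg/L.
Below outfall 3: Q → 16650 L/s, C = (15550·1.095 + 1100·9.800)/16650 = 1.670 mg/L.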